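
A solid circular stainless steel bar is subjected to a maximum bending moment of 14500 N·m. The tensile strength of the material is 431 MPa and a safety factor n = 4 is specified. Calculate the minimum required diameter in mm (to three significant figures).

σ_allow = 431/4 = 107.8 MPa.
For a solid circular section σ = 32M/(πd³), so d³ = 32M/(π σ_allow) = 32×1.4500×10^7/(π×107.8) = 1.371×10^6 mm³.
d = 111.1 mm.

d = 111 mm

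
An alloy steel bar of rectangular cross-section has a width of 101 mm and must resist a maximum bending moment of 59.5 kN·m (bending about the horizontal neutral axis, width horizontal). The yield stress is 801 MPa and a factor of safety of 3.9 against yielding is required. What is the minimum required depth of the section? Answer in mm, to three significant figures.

σ_allow = 801/3.9 = 205.4 MPa.
For a rectangular section σ = 6M/(bh²), so h² = 6M/(b σ_allow) = 6×5.9500×10^7/(101×205.4) = 17210 mm².
h = 131.2 mm.

h = 131 mm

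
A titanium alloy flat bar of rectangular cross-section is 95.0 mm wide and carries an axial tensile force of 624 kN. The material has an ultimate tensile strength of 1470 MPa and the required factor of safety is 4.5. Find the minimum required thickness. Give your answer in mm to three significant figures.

σ_allow = 1470/4.5 = 326.7 MPa.
Required area A = F/σ_allow = 624000/326.7 = 1910 mm².
t = A/w = 1910/95.0 = 20.11 mm.

t = 20.1 mm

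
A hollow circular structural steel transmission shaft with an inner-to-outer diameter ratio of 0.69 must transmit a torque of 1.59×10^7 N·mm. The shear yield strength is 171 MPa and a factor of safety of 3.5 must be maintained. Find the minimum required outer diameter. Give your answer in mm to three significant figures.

τ_allow = 171/3.5 = 48.86 MPa.
For a hollow shaft τ = 16T/[πd_o³(1−k⁴)] with k = 0.69, so 1−k⁴ = 0.7733.
d_o³ = 16T/[π τ_allow (1−k⁴)] = 16×1.5900×10^7/(π×48.86×0.7733) = 2.143×10^6 mm³.
d_o = 128.9 mm.

d_o = 129 mm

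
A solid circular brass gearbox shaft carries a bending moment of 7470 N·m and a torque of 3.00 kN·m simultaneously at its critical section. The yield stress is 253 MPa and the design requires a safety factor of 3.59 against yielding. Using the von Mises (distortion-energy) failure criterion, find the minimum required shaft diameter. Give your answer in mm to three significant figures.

d = 105 mm

σ_allow = σ_y/n = 253/3.59 = 70.47 MPa.
For a solid shaft σ_b = 32M/(πd³) and τ = 16T/(πd³), so the von Mises stress is σ' = (16/πd³)·√(4M²+3T²).
√(4M²+3T²) = √(4×(7.470×10^6)² + 3×(3.000×10^6)²) = 1.582×10^7 N·mm.
d³ = 16×1.582×10^7/(π×70.47) = 1.143×10^6 mm³.
d = 104.6 mm.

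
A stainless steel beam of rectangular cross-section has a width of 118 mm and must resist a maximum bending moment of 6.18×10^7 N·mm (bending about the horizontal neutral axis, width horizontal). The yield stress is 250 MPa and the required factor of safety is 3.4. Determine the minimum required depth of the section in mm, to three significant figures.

h = 207 mm

σ_allow = 250/3.4 = 73.53 MPa.
For a rectangular section σ = 6M/(bh²), so h² = 6M/(b σ_allow) = 6×6.1800×10^7/(118×73.53) = 42740 mm².
h = 206.7 mm.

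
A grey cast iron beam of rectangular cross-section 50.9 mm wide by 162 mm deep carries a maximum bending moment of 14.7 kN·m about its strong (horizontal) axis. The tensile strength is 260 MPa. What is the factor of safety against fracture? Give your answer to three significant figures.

n = 3.94

Section modulus S = bh²/6 = 50.9×162²/6 = 222600 mm³.
σ = M/S = 1.4700×10^7/222600 = 66.03 MPa.
n = 260/66.03 = 3.938.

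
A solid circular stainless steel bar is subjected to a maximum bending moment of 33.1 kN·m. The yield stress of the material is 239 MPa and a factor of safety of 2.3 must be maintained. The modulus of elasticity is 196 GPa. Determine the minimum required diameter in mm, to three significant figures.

σ_allow = 239/2.3 = 103.9 MPa.
For a solid circular section σ = 32M/(πd³), so d³ = 32M/(π σ_allow) = 32×3.3100×10^7/(π×103.9) = 3.245×10^6 mm³.
d = 148.0 mm.

d = 148 mm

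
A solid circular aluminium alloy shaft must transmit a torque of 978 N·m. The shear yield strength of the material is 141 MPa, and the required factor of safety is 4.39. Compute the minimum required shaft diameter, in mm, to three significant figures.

d = 53.7 mm

Allowable shear stress τ_allow = 141/4.39 = 32.12 MPa.
For a solid shaft τ = 16T/(πd³), so d³ = 16T/(π τ_allow) = 16×978000/(π×32.12) = 155100 mm³.
d = (155100)^(1/3) = 53.73 mm.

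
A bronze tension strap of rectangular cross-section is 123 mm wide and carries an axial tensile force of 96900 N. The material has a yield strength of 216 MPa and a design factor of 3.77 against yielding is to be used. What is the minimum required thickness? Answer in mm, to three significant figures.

σ_allow = 216/3.77 = 57.29 MPa.
Required area A = F/σ_allow = 96900/57.29 = 1691 mm².
t = A/w = 1691/123 = 13.75 mm.

t = 13.8 mm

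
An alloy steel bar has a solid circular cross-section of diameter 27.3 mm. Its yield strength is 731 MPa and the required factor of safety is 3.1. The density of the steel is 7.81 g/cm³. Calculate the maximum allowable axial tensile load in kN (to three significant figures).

F_allow = 138 kN

σ_allow = 731/3.1 = 235.8 MPa.
A = πd²/4 = π×27.3²/4 = 585.3 mm².
F_allow = σ_allow × A = 235.8×585.3 = 138000 N.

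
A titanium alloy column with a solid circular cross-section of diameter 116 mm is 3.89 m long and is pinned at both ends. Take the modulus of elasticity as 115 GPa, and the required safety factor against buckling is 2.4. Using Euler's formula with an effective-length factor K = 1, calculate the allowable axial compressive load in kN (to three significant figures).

P_allow = 278 kN

I = πd⁴/64 = π×116⁴/64 = 8.888×10^6 mm⁴.
Effective length L_e = KL = 1×3.89 m = 3890 mm.
Euler critical load P_cr = π²EI/L_e² = π²×115000×8.888×10^6/3890² = 666700 N.
P_allow = P_cr/n = 666700/2.4 = 277800 N.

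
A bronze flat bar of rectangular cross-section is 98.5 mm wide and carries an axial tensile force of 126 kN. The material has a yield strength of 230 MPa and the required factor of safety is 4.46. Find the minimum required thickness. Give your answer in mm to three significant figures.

t = 24.8 mm

σ_allow = 230/4.46 = 51.57 MPa.
Required area A = F/σ_allow = 126000/51.57 = 2443 mm².
t = A/w = 2443/98.5 = 24.81 mm.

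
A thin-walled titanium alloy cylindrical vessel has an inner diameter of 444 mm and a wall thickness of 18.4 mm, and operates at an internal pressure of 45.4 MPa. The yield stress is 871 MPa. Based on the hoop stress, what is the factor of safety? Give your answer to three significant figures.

n = 1.59

σ_h = pD/(2t) = 45.4×444/(2×18.4) = 547.8 MPa.
n = 871/547.8 = 1.590.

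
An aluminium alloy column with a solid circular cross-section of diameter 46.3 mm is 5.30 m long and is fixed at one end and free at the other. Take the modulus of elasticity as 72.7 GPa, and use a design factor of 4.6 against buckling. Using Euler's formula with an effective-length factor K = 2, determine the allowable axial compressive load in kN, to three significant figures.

P_allow = 0.313 kN

I = πd⁴/64 = π×46.3⁴/64 = 225600 mm⁴.
Effective length L_e = KL = 2×5.30 m = 10600 mm.
Euler critical load P_cr = π²EI/L_e² = π²×72700×225600/10600² = 1441 N.
P_allow = P_cr/n = 1441/4.6 = 313.2 N.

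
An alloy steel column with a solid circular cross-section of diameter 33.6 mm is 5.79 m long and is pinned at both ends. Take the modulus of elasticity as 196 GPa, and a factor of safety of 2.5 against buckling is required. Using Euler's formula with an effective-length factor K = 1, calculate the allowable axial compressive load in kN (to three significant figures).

I = πd⁴/64 = π×33.6⁴/64 = 62560 mm⁴.
Effective length L_e = KL = 1×5.79 m = 5790 mm.
Euler critical load P_cr = π²EI/L_e² = π²×196000×62560/5790² = 3610 N.
P_allow = P_cr/n = 3610/2.5 = 1444 N.

P_allow = 1.44 kN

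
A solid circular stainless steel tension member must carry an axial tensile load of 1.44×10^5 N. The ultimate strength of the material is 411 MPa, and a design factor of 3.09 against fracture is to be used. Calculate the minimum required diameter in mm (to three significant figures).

Allowable stress σ_allow = 411/3.09 = 133.0 MPa.
Required area A = F/σ_allow = 144000/133.0 = 1083 mm².
A = πd²/4 → d = √(4A/π) = 37.13 mm.

d = 37.1 mm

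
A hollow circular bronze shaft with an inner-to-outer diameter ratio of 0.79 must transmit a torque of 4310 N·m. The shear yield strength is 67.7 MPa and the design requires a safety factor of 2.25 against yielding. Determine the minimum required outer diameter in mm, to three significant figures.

d_o = 106 mm

τ_allow = 67.7/2.25 = 30.09 MPa.
For a hollow shaft τ = 16T/[πd_o³(1−k⁴)] with k = 0.79, so 1−k⁴ = 0.6105.
d_o³ = 16T/[π τ_allow (1−k⁴)] = 16×4310000/(π×30.09×0.6105) = 1.195×10^6 mm³.
d_o = 106.1 mm.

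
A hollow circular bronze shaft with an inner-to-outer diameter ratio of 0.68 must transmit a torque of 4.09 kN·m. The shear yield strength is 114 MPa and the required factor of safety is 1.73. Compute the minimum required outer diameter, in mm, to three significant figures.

τ_allow = 114/1.73 = 65.90 MPa.
For a hollow shaft τ = 16T/[πd_o³(1−k⁴)] with k = 0.68, so 1−k⁴ = 0.7862.
d_o³ = 16T/[π τ_allow (1−k⁴)] = 16×4090000/(π×65.90×0.7862) = 402100 mm³.
d_o = 73.81 mm.

d_o = 73.8 mm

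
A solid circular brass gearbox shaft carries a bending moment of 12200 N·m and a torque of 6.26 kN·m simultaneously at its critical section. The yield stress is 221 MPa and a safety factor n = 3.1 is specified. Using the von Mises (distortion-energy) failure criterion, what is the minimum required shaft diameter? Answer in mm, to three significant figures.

σ_allow = σ_y/n = 221/3.1 = 71.29 MPa.
For a solid shaft σ_b = 32M/(πd³) and τ = 16T/(πd³), so the von Mises stress is σ' = (16/πd³)·√(4M²+3T²).
√(4M²+3T²) = √(4×(1.220×10^7)² + 3×(6.260×10^6)²) = 2.670×10^7 N·mm.
d³ = 16×2.670×10^7/(π×71.29) = 1.907×10^6 mm³.
d = 124.0 mm.

d = 124 mm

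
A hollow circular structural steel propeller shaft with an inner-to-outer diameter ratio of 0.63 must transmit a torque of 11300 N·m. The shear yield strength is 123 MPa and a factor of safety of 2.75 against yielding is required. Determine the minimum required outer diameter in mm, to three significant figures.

τ_allow = 123/2.75 = 44.73 MPa.
For a hollow shaft τ = 16T/[πd_o³(1−k⁴)] with k = 0.63, so 1−k⁴ = 0.8425.
d_o³ = 16T/[π τ_allow (1−k⁴)] = 16×1.1300×10^7/(π×44.73×0.8425) = 1.527×10^6 mm³.
d_o = 115.2 mm.

d_o = 115 mm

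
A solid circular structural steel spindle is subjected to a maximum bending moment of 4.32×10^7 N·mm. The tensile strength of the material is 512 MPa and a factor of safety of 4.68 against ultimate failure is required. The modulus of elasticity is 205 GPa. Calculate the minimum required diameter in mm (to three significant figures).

d = 159 mm

σ_allow = 512/4.68 = 109.4 MPa.
For a solid circular section σ = 32M/(πd³), so d³ = 32M/(π σ_allow) = 32×4.3200×10^7/(π×109.4) = 4.022×10^6 mm³.
d = 159.0 mm.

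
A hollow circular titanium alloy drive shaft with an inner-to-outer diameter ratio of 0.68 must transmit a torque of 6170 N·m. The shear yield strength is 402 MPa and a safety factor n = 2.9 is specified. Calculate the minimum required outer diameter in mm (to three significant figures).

τ_allow = 402/2.9 = 138.6 MPa.
For a hollow shaft τ = 16T/[πd_o³(1−k⁴)] with k = 0.68, so 1−k⁴ = 0.7862.
d_o³ = 16T/[π τ_allow (1−k⁴)] = 16×6170000/(π×138.6×0.7862) = 288300 mm³.
d_o = 66.06 mm.

d_o = 66.1 mm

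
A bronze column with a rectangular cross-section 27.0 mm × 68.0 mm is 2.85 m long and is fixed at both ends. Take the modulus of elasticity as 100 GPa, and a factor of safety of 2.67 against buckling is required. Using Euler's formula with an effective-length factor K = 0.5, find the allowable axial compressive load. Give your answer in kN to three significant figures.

P_allow = 20.3 kN

Buckling occurs about the weak axis: I_min = h·b³/12 = 68.0×27.0³/12 = 111500 mm⁴ (b = 27.0 mm is the smaller dimension).
Effective length L_e = KL = 0.5×2.85 m = 1425 mm.
Euler critical load P_cr = π²EI/L_e² = π²×100000×111500/1425² = 54210 N.
P_allow = P_cr/n = 54210/2.67 = 20300 N.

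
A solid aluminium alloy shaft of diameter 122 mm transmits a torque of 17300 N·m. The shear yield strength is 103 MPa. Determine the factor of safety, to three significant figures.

n = 2.12

τ = 16T/(πd³) = 16×1.7300×10^7/(π×122³) = 48.52 MPa.
n = τ_limit/τ = 103/48.52 = 2.123.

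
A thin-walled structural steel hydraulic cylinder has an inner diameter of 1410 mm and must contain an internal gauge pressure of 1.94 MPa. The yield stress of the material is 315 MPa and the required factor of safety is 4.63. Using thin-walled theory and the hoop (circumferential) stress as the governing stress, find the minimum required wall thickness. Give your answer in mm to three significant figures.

t = 20.1 mm

σ_allow = 315/4.63 = 68.03 MPa.
Hoop stress σ_h = pD/(2t), so t = pD/(2σ_allow) = 1.94×1410/(2×68.03) = 20.10 mm.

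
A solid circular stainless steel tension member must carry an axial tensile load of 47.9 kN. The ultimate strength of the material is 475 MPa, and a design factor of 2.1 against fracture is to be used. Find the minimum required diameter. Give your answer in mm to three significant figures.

d = 16.4 mm

Allowable stress σ_allow = 475/2.1 = 226.2 MPa.
Required area A = F/σ_allow = 47900/226.2 = 211.8 mm².
A = πd²/4 → d = √(4A/π) = 16.42 mm.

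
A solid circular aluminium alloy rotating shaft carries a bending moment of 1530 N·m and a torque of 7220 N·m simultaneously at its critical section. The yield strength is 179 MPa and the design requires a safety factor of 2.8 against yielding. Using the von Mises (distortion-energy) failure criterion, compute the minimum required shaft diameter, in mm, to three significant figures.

σ_allow = σ_y/n = 179/2.8 = 63.93 MPa.
For a solid shaft σ_b = 32M/(πd³) and τ = 16T/(πd³), so the von Mises stress is σ' = (16/πd³)·√(4M²+3T²).
√(4M²+3T²) = √(4×(1.530×10^6)² + 3×(7.220×10^6)²) = 1.287×10^7 N·mm.
d³ = 16×1.287×10^7/(π×63.93) = 1.026×10^6 mm³.
d = 100.8 mm.

d = 101 mm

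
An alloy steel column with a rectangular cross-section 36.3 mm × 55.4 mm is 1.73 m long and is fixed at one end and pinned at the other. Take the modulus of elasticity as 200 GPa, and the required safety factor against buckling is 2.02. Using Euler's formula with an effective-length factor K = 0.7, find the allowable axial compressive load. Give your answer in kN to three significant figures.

P_allow = 147 kN

Buckling occurs about the weak axis: I_min = h·b³/12 = 55.4×36.3³/12 = 220800 mm⁴ (b = 36.3 mm is the smaller dimension).
Effective length L_e = KL = 0.7×1.73 m = 1211 mm.
Euler critical load P_cr = π²EI/L_e² = π²×200000×220800/1211² = 297200 N.
P_allow = P_cr/n = 297200/2.02 = 147100 N.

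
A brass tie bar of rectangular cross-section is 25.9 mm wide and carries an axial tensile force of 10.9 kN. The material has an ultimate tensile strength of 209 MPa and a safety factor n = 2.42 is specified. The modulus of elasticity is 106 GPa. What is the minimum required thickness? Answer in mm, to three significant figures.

t = 4.87 mm

σ_allow = 209/2.42 = 86.36 MPa.
Required area A = F/σ_allow = 10900/86.36 = 126.2 mm².
t = A/w = 126.2/25.9 = 4.873 mm.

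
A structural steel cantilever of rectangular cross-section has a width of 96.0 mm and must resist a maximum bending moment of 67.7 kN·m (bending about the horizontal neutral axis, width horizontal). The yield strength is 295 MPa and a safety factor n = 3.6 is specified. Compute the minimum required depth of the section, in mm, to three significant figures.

σ_allow = 295/3.6 = 81.94 MPa.
For a rectangular section σ = 6M/(bh²), so h² = 6M/(b σ_allow) = 6×6.7700×10^7/(96.0×81.94) = 51640 mm².
h = 227.2 mm.

h = 227 mm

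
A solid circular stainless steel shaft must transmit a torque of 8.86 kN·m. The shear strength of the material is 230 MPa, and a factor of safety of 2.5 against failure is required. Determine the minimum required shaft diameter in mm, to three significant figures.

d = 78.9 mm

Allowable shear stress τ_allow = 230/2.5 = 92.00 MPa.
For a solid shaft τ = 16T/(πd³), so d³ = 16T/(π τ_allow) = 16×8860000/(π×92.00) = 490500 mm³.
d = (490500)^(1/3) = 78.86 mm.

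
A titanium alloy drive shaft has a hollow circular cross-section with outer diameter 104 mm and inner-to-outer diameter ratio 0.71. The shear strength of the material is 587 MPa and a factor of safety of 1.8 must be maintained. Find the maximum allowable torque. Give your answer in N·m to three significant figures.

T_allow = 53700 N·m

τ_allow = 587/1.8 = 326.1 MPa.
For a hollow shaft T_allow = τ_allow·πd_o³(1−k⁴)/16 with 1−k⁴ = 0.7459, so πd_o³(1−k⁴)/16 = 164700 mm³.
T_allow = 326.1×164700 = 5.372×10^7 N·mm = 53720 N·m.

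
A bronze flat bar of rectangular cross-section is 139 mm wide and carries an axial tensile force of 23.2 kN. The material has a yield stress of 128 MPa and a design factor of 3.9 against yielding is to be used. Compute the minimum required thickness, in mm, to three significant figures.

σ_allow = 128/3.9 = 32.82 MPa.
Required area A = F/σ_allow = 23200/32.82 = 706.9 mm².
t = A/w = 706.9/139 = 5.085 mm.

t = 5.09 mm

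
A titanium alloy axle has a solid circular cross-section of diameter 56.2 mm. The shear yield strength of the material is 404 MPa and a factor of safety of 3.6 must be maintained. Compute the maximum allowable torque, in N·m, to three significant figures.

T_allow = 3910 N·m

τ_allow = 404/3.6 = 112.2 MPa.
For a solid shaft T_allow = τ_allow·πd³/16; πd³/16 = π×56.2³/16 = 34850 mm³.
T_allow = 112.2×34850 = 3.911×10^6 N·mm = 3911 N·m.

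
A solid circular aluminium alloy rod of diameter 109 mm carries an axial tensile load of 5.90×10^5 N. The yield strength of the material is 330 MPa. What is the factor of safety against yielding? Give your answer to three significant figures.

n = 5.22

A = πd²/4 = 9331 mm².
σ = F/A = 590000/9331 = 63.23 MPa.
n = 330/63.23 = 5.219.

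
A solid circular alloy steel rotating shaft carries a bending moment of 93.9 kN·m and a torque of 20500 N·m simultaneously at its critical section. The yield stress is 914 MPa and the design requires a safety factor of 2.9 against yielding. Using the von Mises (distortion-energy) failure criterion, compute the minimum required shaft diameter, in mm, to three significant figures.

σ_allow = σ_y/n = 914/2.9 = 315.2 MPa.
For a solid shaft σ_b = 32M/(πd³) and τ = 16T/(πd³), so the von Mises stress is σ' = (16/πd³)·√(4M²+3T²).
√(4M²+3T²) = √(4×(9.390×10^7)² + 3×(2.050×10^7)²) = 1.911×10^8 N·mm.
d³ = 16×1.911×10^8/(π×315.2) = 3.088×10^6 mm³.
d = 145.6 mm.

d = 146 mm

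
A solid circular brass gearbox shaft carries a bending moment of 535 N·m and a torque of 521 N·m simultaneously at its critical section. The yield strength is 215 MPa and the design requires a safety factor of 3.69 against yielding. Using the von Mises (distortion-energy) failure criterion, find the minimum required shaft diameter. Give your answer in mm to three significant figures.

σ_allow = σ_y/n = 215/3.69 = 58.27 MPa.
For a solid shaft σ_b = 32M/(πd³) and τ = 16T/(πd³), so the von Mises stress is σ' = (16/πd³)·√(4M²+3T²).
√(4M²+3T²) = √(4×(535000)² + 3×(521000)²) = 1.400×10^6 N·mm.
d³ = 16×1.400×10^6/(π×58.27) = 122300 mm³.
d = 49.64 mm.

d = 49.6 mm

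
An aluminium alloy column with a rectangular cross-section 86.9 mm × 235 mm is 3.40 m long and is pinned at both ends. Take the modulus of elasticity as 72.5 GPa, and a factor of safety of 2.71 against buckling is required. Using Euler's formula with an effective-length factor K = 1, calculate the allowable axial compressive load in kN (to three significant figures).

P_allow = 294 kN

Buckling occurs about the weak axis: I_min = h·b³/12 = 235×86.9³/12 = 1.285×10^7 mm⁴ (b = 86.9 mm is the smaller dimension).
Effective length L_e = KL = 1×3.40 m = 3400 mm.
Euler critical load P_cr = π²EI/L_e² = π²×72500×1.285×10^7/3400² = 795500 N.
P_allow = P_cr/n = 795500/2.71 = 293500 N.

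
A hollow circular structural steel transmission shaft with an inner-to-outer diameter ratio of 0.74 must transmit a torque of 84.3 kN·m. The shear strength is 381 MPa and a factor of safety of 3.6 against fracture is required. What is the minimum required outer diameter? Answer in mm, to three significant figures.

τ_allow = 381/3.6 = 105.8 MPa.
For a hollow shaft τ = 16T/[πd_o³(1−k⁴)] with k = 0.74, so 1−k⁴ = 0.7001.
d_o³ = 16T/[π τ_allow (1−k⁴)] = 16×8.4300×10^7/(π×105.8×0.7001) = 5.794×10^6 mm³.
d_o = 179.6 mm.

d_o = 180 mm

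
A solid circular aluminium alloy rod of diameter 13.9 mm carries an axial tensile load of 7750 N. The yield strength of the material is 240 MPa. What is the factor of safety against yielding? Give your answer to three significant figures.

A = πd²/4 = 151.7 mm².
σ = F/A = 7750.0/151.7 = 51.07 MPa.
n = 240/51.07 = 4.699.

n = 4.70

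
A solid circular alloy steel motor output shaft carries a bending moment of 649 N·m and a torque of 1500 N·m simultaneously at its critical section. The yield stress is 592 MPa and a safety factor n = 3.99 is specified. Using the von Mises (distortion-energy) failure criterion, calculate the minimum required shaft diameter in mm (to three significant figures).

d = 46.4 mm

σ_allow = σ_y/n = 592/3.99 = 148.4 MPa.
For a solid shaft σ_b = 32M/(πd³) and τ = 16T/(πd³), so the von Mises stress is σ' = (16/πd³)·√(4M²+3T²).
√(4M²+3T²) = √(4×(649000)² + 3×(1.500×10^6)²) = 2.904×10^6 N·mm.
d³ = 16×2.904×10^6/(π×148.4) = 99690 mm³.
d = 46.37 mm.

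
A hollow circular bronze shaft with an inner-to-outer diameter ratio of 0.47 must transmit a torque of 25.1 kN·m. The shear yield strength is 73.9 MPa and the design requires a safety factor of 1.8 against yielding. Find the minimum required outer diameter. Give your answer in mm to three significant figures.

τ_allow = 73.9/1.8 = 41.06 MPa.
For a hollow shaft τ = 16T/[πd_o³(1−k⁴)] with k = 0.47, so 1−k⁴ = 0.9512.
d_o³ = 16T/[π τ_allow (1−k⁴)] = 16×2.5100×10^7/(π×41.06×0.9512) = 3.273×10^6 mm³.
d_o = 148.5 mm.

d_o = 148 mm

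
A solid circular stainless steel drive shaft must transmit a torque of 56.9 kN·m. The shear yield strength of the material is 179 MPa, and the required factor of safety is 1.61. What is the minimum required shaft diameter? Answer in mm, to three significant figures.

d = 138 mm

Allowable shear stress τ_allow = 179/1.61 = 111.2 MPa.
For a solid shaft τ = 16T/(πd³), so d³ = 16T/(π τ_allow) = 16×5.6900×10^7/(π×111.2) = 2.606×10^6 mm³.
d = (2.606×10^6)^(1/3) = 137.6 mm.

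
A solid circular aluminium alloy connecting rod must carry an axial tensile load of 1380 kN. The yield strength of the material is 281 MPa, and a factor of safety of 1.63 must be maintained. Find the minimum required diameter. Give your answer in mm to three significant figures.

d = 101 mm

Allowable stress σ_allow = 281/1.63 = 172.4 MPa.
Required area A = F/σ_allow = 1380000/172.4 = 8005 mm².
A = πd²/4 → d = √(4A/π) = 101.0 mm.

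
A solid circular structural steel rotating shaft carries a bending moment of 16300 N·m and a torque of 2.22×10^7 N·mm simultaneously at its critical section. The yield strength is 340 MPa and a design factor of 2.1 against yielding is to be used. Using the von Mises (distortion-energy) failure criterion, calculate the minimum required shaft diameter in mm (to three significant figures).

σ_allow = σ_y/n = 340/2.1 = 161.9 MPa.
For a solid shaft σ_b = 32M/(πd³) and τ = 16T/(πd³), so the von Mises stress is σ' = (16/πd³)·√(4M²+3T²).
√(4M²+3T²) = √(4×(1.630×10^7)² + 3×(2.220×10^7)²) = 5.041×10^7 N·mm.
d³ = 16×5.041×10^7/(π×161.9) = 1.586×10^6 mm³.
d = 116.6 mm.

d = 117 mm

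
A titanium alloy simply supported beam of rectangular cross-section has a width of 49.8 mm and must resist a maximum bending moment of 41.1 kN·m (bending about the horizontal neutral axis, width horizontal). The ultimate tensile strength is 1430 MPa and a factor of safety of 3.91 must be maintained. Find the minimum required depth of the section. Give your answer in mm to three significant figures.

h = 116 mm

σ_allow = 1430/3.91 = 365.7 MPa.
For a rectangular section σ = 6M/(bh²), so h² = 6M/(b σ_allow) = 6×4.1100×10^7/(49.8×365.7) = 13540 mm².
h = 116.4 mm.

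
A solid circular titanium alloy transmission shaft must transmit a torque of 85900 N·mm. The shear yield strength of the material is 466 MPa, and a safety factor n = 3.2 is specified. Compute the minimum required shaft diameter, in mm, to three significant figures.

d = 14.4 mm

Allowable shear stress τ_allow = 466/3.2 = 145.6 MPa.
For a solid shaft τ = 16T/(πd³), so d³ = 16T/(π τ_allow) = 16×85900/(π×145.6) = 3004 mm³.
d = (3004)^(1/3) = 14.43 mm.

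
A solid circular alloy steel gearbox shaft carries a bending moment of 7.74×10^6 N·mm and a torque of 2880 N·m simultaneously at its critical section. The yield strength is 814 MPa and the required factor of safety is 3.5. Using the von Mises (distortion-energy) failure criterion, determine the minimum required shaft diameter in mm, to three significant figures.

d = 70.9 mm

σ_allow = σ_y/n = 814/3.5 = 232.6 MPa.
For a solid shaft σ_b = 32M/(πd³) and τ = 16T/(πd³), so the von Mises stress is σ' = (16/πd³)·√(4M²+3T²).
√(4M²+3T²) = √(4×(7.740×10^6)² + 3×(2.880×10^6)²) = 1.626×10^7 N·mm.
d³ = 16×1.626×10^7/(π×232.6) = 356200 mm³.
d = 70.88 mm.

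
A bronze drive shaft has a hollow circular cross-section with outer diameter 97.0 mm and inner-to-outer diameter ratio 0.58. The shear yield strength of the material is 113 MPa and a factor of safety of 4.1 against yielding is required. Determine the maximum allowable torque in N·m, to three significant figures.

τ_allow = 113/4.1 = 27.56 MPa.
For a hollow shaft T_allow = τ_allow·πd_o³(1−k⁴)/16 with 1−k⁴ = 0.8868, so πd_o³(1−k⁴)/16 = 158900 mm³.
T_allow = 27.56×158900 = 4.380×10^6 N·mm = 4380 N·m.

T_allow = 4380 N·m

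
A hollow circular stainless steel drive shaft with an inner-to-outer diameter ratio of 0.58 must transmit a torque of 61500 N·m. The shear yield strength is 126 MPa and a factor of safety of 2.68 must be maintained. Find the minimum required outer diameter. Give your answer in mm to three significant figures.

d_o = 196 mm

τ_allow = 126/2.68 = 47.01 MPa.
For a hollow shaft τ = 16T/[πd_o³(1−k⁴)] with k = 0.58, so 1−k⁴ = 0.8868.
d_o³ = 16T/[π τ_allow (1−k⁴)] = 16×6.1500×10^7/(π×47.01×0.8868) = 7.512×10^6 mm³.
d_o = 195.8 mm.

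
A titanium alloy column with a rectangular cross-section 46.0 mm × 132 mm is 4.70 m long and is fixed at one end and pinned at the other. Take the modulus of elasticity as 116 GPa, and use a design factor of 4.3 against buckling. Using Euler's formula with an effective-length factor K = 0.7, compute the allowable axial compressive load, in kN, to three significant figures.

Buckling occurs about the weak axis: I_min = h·b³/12 = 132×46.0³/12 = 1.071×10^6 mm⁴ (b = 46.0 mm is the smaller dimension).
Effective length L_e = KL = 0.7×4.70 m = 3290 mm.
Euler critical load P_cr = π²EI/L_e² = π²×116000×1.071×10^6/3290² = 113200 N.
P_allow = P_cr/n = 113200/4.3 = 26340 N.

P_allow = 26.3 kN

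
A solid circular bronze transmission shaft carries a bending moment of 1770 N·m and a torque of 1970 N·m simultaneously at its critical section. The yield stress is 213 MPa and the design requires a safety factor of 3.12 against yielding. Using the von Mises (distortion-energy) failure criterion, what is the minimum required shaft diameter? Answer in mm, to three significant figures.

d = 71.6 mm

σ_allow = σ_y/n = 213/3.12 = 68.27 MPa.
For a solid shaft σ_b = 32M/(πd³) and τ = 16T/(πd³), so the von Mises stress is σ' = (16/πd³)·√(4M²+3T²).
√(4M²+3T²) = √(4×(1.770×10^6)² + 3×(1.970×10^6)²) = 4.917×10^6 N·mm.
d³ = 16×4.917×10^6/(π×68.27) = 366800 mm³.
d = 71.58 mm.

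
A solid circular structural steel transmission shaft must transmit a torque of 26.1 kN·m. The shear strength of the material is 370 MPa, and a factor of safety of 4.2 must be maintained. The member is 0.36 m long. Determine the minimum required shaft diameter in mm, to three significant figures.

d = 115 mm

Allowable shear stress τ_allow = 370/4.2 = 88.10 MPa.
For a solid shaft τ = 16T/(πd³), so d³ = 16T/(π τ_allow) = 16×2.6100×10^7/(π×88.10) = 1.509×10^6 mm³.
d = (1.509×10^6)^(1/3) = 114.7 mm.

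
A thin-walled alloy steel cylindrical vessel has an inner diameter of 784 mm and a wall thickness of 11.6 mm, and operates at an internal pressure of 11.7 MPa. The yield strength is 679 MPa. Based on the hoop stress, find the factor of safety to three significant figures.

n = 1.72

σ_h = pD/(2t) = 11.7×784/(2×11.6) = 395.4 MPa.
n = 679/395.4 = 1.717.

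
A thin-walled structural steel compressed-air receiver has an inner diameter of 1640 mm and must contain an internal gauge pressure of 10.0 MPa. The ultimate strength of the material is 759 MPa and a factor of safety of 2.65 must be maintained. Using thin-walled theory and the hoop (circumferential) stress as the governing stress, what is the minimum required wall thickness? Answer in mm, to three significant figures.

t = 28.6 mm

σ_allow = 759/2.65 = 286.4 MPa.
Hoop stress σ_h = pD/(2t), so t = pD/(2σ_allow) = 10.0×1640/(2×286.4) = 28.63 mm.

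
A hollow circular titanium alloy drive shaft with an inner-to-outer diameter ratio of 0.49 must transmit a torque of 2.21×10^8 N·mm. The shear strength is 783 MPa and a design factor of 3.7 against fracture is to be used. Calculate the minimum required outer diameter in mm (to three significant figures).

d_o = 178 mm

τ_allow = 783/3.7 = 211.6 MPa.
For a hollow shaft τ = 16T/[πd_o³(1−k⁴)] with k = 0.49, so 1−k⁴ = 0.9424.
d_o³ = 16T/[π τ_allow (1−k⁴)] = 16×2.2100×10^8/(π×211.6×0.9424) = 5.644×10^6 mm³.
d_o = 178.0 mm.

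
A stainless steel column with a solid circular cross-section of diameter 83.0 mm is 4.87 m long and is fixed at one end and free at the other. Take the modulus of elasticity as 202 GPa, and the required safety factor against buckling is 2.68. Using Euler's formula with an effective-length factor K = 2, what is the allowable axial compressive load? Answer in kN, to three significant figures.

I = πd⁴/64 = π×83.0⁴/64 = 2.330×10^6 mm⁴.
Effective length L_e = KL = 2×4.87 m = 9740 mm.
Euler critical load P_cr = π²EI/L_e² = π²×202000×2.330×10^6/9740² = 48960 N.
P_allow = P_cr/n = 48960/2.68 = 18270 N.

P_allow = 18.3 kN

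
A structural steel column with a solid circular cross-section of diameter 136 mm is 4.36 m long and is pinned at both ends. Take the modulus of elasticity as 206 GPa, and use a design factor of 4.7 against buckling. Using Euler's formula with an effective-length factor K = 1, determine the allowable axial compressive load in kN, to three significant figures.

P_allow = 382 kN

I = πd⁴/64 = π×136⁴/64 = 1.679×10^7 mm⁴.
Effective length L_e = KL = 1×4.36 m = 4360 mm.
Euler critical load P_cr = π²EI/L_e² = π²×206000×1.679×10^7/4360² = 1.796×10^6 N.
P_allow = P_cr/n = 1.796×10^6/4.7 = 382100 N.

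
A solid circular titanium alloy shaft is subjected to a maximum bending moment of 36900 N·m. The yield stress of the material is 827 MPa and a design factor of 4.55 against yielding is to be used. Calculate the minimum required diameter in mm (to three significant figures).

σ_allow = 827/4.55 = 181.8 MPa.
For a solid circular section σ = 32M/(πd³), so d³ = 32M/(π σ_allow) = 32×3.6900×10^7/(π×181.8) = 2.068×10^6 mm³.
d = 127.4 mm.

d = 127 mm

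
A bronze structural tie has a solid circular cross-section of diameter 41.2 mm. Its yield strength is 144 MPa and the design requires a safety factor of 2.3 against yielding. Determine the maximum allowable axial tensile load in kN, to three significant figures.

σ_allow = 144/2.3 = 62.61 MPa.
A = πd²/4 = π×41.2²/4 = 1333 mm².
F_allow = σ_allow × A = 62.61×1333 = 83470 N.

F_allow = 83.5 kN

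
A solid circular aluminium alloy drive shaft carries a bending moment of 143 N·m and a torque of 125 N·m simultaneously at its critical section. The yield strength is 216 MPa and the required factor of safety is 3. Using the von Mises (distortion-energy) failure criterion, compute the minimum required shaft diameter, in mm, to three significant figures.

σ_allow = σ_y/n = 216/3 = 72.00 MPa.
For a solid shaft σ_b = 32M/(πd³) and τ = 16T/(πd³), so the von Mises stress is σ' = (16/πd³)·√(4M²+3T²).
√(4M²+3T²) = √(4×(143000)² + 3×(125000)²) = 358700 N·mm.
d³ = 16×358700/(π×72.00) = 25370 mm³.
d = 29.39 mm.

d = 29.4 mm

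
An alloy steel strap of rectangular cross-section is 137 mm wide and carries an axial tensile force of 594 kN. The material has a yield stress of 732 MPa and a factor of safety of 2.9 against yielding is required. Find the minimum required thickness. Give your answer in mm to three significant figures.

t = 17.2 mm

σ_allow = 732/2.9 = 252.4 MPa.
Required area A = F/σ_allow = 594000/252.4 = 2353 mm².
t = A/w = 2353/137 = 17.18 mm.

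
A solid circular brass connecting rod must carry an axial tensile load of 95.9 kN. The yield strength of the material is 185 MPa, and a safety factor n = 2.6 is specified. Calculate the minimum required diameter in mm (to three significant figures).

Allowable stress σ_allow = 185/2.6 = 71.15 MPa.
Required area A = F/σ_allow = 95900/71.15 = 1348 mm².
A = πd²/4 → d = √(4A/π) = 41.43 mm.

d = 41.4 mm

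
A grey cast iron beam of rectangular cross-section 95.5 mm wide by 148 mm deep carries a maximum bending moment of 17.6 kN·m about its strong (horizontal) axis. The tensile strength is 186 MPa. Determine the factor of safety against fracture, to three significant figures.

Section modulus S = bh²/6 = 95.5×148²/6 = 348600 mm³.
σ = M/S = 1.7600×10^7/348600 = 50.48 MPa.
n = 186/50.48 = 3.684.

n = 3.68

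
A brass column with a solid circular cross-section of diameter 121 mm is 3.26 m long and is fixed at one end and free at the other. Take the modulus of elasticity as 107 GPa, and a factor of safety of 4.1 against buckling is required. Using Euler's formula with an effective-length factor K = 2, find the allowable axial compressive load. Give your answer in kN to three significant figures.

I = πd⁴/64 = π×121⁴/64 = 1.052×10^7 mm⁴.
Effective length L_e = KL = 2×3.26 m = 6520 mm.
Euler critical load P_cr = π²EI/L_e² = π²×107000×1.052×10^7/6520² = 261400 N.
P_allow = P_cr/n = 261400/4.1 = 63760 N.

P_allow = 63.8 kN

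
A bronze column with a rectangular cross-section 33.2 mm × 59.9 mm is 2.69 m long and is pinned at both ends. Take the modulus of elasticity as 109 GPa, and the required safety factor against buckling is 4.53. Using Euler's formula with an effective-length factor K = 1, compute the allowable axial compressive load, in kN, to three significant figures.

Buckling occurs about the weak axis: I_min = h·b³/12 = 59.9×33.2³/12 = 182700 mm⁴ (b = 33.2 mm is the smaller dimension).
Effective length L_e = KL = 1×2.69 m = 2690 mm.
Euler critical load P_cr = π²EI/L_e² = π²×109000×182700/2690² = 27160 N.
P_allow = P_cr/n = 27160/4.53 = 5995 N.

P_allow = 5.99 kN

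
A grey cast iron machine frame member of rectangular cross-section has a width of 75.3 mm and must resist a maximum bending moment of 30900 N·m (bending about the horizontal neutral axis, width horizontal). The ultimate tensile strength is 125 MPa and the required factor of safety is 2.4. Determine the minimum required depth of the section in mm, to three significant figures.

σ_allow = 125/2.4 = 52.08 MPa.
For a rectangular section σ = 6M/(bh²), so h² = 6M/(b σ_allow) = 6×3.0900×10^7/(75.3×52.08) = 47270 mm².
h = 217.4 mm.

h = 217 mm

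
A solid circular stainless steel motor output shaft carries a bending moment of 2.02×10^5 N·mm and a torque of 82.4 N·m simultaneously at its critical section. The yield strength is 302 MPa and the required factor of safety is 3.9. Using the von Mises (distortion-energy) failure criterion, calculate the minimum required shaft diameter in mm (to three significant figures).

σ_allow = σ_y/n = 302/3.9 = 77.44 MPa.
For a solid shaft σ_b = 32M/(πd³) and τ = 16T/(πd³), so the von Mises stress is σ' = (16/πd³)·√(4M²+3T²).
√(4M²+3T²) = √(4×(202000)² + 3×(82400)²) = 428500 N·mm.
d³ = 16×428500/(π×77.44) = 28180 mm³.
d = 30.43 mm.

d = 30.4 mm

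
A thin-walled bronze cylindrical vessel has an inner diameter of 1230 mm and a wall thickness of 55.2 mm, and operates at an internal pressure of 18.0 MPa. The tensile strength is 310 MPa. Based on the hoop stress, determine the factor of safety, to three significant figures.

σ_h = pD/(2t) = 18.0×1230/(2×55.2) = 200.5 MPa.
n = 310/200.5 = 1.546.

n = 1.55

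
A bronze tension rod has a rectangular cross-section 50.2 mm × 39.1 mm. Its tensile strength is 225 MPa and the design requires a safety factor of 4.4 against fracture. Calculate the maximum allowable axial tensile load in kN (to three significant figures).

F_allow = 100 kN

σ_allow = 225/4.4 = 51.14 MPa.
A = 50.2×39.1 = 1963 mm².
F_allow = σ_allow × A = 51.14×1963 = 100400 N.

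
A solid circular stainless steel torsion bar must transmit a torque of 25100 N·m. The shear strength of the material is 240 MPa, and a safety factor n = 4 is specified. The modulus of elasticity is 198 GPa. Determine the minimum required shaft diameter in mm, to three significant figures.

Allowable shear stress τ_allow = 240/4 = 60.00 MPa.
For a solid shaft τ = 16T/(πd³), so d³ = 16T/(π τ_allow) = 16×2.5100×10^7/(π×60.00) = 2.131×10^6 mm³.
d = (2.131×10^6)^(1/3) = 128.7 mm.

d = 129 mm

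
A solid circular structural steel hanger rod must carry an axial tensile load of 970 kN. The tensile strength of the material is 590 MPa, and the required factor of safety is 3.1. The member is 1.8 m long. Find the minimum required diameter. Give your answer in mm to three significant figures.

d = 80.6 mm

Allowable stress σ_allow = 590/3.1 = 190.3 MPa.
Required area A = F/σ_allow = 970000/190.3 = 5097 mm².
A = πd²/4 → d = √(4A/π) = 80.56 mm.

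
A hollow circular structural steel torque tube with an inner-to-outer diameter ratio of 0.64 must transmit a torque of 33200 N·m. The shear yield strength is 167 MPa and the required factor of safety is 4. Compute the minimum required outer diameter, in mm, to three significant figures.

τ_allow = 167/4 = 41.75 MPa.
For a hollow shaft τ = 16T/[πd_o³(1−k⁴)] with k = 0.64, so 1−k⁴ = 0.8322.
d_o³ = 16T/[π τ_allow (1−k⁴)] = 16×3.3200×10^7/(π×41.75×0.8322) = 4.866×10^6 mm³.
d_o = 169.5 mm.

d_o = 169 mm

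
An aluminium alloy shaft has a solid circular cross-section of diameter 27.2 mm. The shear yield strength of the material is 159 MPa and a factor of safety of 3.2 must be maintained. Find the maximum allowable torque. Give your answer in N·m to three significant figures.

T_allow = 196 N·m

τ_allow = 159/3.2 = 49.69 MPa.
For a solid shaft T_allow = τ_allow·πd³/16; πd³/16 = π×27.2³/16 = 3951 mm³.
T_allow = 49.69×3951 = 196300 N·mm = 196.3 N·m.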